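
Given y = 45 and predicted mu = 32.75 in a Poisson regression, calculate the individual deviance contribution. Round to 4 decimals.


y/mu = 45/32.75 = 1.374046 (approx.), and ln(45/32.75) = 0.317760.
y * ln(y/mu) = 45 * 0.317760 = 14.299200.
y - mu = 12.25.
D = 2 * (14.299200 - 12.25) = 4.098400, which rounds to 4.0984.

4.0984


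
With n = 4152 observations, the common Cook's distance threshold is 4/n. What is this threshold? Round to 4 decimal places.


Cook's distance cutoff = 4/n = 4/4152.
= 0.0010.

0.0010


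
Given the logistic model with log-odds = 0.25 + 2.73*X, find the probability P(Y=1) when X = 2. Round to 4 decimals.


Compute z = 0.25 + (2.73)(2) = 5.7100.
exp(-z) = 0.0033.
P = 1/(1 + 0.0033) = 0.9967.

0.9967


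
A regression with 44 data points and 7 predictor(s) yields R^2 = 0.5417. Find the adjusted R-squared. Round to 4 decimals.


Plug in: Adj R^2 = 1 - (1 - 0.5417) * 43/36.
= 1 - 0.4583 * 43/36
= 1 - 19.7069 / 36
= 1 - 0.5474 = 0.4526.

0.4526


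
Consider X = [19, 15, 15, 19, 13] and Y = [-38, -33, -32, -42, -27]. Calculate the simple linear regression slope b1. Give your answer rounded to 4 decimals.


First compute the means: xbar = 16.2000, ybar = -34.4000.
Then S_xx = sum((xi - xbar)^2) = 28.8000.
S_xy = sum((xi - xbar)(yi - ybar)) = -59.6000.
b1 = S_xy / S_xx = -59.6000 / 28.8000 = -2.0694.

-2.0694


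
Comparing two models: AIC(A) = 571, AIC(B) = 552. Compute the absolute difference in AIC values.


|AIC_A - AIC_B| = |571 - 552| = 19.
Model B is preferred (lower AIC).

19


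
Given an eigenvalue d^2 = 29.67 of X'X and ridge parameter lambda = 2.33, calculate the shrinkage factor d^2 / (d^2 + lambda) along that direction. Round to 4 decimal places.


Compute the denominator: 29.67 + 2.33 = 32.0000.
Shrinkage factor = 29.67 / 32.0000 = 0.9272.

0.9272


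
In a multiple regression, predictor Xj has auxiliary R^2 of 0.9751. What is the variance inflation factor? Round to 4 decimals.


VIF = 1 / (1 - 0.9751).
= 1 / 0.0249 = 40.1606.

40.1606


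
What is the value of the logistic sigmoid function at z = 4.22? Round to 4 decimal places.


exp(-4.2200) = 0.0147.
1 + exp(-z) = 1.0147.
sigmoid = 1/1.0147 = 0.9855.

0.9855


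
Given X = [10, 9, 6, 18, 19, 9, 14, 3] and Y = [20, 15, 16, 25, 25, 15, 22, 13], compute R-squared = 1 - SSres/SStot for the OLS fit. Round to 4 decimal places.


Fit the OLS line: b0 = 10.0250, b1 = 0.8045.
SSres = 16.4705.
SStot = 158.8750.
R^2 = 1 - 16.4705/158.8750 = 0.8963.

0.8963


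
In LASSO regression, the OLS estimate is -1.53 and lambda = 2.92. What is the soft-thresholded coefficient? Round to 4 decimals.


|beta_OLS| = 1.53.
lambda = 2.92.
Since |beta| <= lambda, the coefficient is set to 0.
Result = 0.0000.

0.0000


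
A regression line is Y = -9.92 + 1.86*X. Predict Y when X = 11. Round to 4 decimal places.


Plug X = 11 into Y = -9.92 + 1.86*X:
Y = -9.92 + 20.4600 = 10.5400.

10.5400


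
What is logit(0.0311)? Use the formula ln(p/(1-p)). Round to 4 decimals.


The odds are p/(1-p) = 0.0311 / 0.9689 = 0.0321.
logit(p) = ln(0.0321) = -3.4390.

-3.4390


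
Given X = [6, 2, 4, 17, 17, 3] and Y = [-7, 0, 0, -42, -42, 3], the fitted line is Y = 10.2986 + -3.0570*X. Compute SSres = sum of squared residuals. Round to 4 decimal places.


Compute predicted values, then residuals = yi - yhat_i.
Residuals: [1.0434, -4.1846, 1.9294, -0.3296, -0.3296, 1.8724].
SSres = sum(residual^2) = 26.0453.

26.0453


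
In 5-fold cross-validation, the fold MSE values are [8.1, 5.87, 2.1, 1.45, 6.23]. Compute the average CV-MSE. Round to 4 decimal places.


Total MSE across folds = 23.7500.
CV-MSE = 23.7500/5 = 4.7500.

4.7500


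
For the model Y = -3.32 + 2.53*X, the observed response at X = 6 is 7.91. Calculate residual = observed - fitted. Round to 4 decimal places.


Predicted = -3.32 + 2.53 * 6 = 11.8600.
Residual = 7.91 - 11.8600 = -3.9500.

-3.9500


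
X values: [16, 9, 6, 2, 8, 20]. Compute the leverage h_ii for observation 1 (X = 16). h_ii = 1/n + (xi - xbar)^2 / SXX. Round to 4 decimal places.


n = 6, xbar = 10.1667.
SXX = sum((xi - xbar)^2) = 220.8333.
h = 1/6 + (16 - 10.1667)^2 / 220.8333 = 0.3208.

0.3208


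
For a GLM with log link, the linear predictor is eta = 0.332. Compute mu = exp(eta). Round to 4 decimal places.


mu = exp(eta) = exp(0.332).
= 1.3938.

1.3938


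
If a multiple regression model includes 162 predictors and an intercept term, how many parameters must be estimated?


Including the intercept, the model has 162 predictor coefficients + 1 intercept.
Total = 163.

163


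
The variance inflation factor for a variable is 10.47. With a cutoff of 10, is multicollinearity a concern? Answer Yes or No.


Compare VIF = 10.47 to the threshold of 10.
10.47 >= 10, so the answer is Yes.

Yes


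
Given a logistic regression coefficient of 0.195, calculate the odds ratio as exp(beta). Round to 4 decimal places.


The odds ratio is computed as:
OR = e^(0.195) = 1.2153.

1.2153


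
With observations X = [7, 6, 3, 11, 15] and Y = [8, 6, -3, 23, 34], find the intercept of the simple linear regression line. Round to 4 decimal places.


Compute b1 = 3.1514 from the OLS formula.
With xbar = 8.4000 and ybar = 13.6000, the intercept is:
b0 = 13.6000 - 3.1514 * 8.4000 = -12.8716.

-12.8716


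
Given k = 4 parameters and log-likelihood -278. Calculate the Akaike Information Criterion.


Compute:
2k = 2*4 = 8.
-2*loglik = -2*(-278) = 556.
AIC = 8 + 556 = 564.

564


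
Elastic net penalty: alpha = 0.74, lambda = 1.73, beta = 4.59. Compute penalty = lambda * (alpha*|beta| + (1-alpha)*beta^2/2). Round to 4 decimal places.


Compute:
L1 = 0.74 * 4.59 = 3.3966.
L2 = 0.26 * 4.59^2 / 2 = 2.7389.
Penalty = 1.73 * (3.3966 + 2.7389) = 10.6143.

10.6143


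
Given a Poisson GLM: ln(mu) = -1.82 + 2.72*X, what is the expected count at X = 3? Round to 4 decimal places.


eta = -1.82 + 2.72 * 3 = 6.3400.
mu = exp(6.3400) = 566.7963.

566.7963


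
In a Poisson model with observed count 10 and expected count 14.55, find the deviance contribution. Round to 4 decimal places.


First: ln(10/14.55) = -0.375006.
Then: 10 * -0.375006 = -3.750060.
y - mu = 10 - 14.55 = -4.55.
D = 2(-3.750060 - -4.55) = 1.599880, which rounds to 1.5999.

1.5999


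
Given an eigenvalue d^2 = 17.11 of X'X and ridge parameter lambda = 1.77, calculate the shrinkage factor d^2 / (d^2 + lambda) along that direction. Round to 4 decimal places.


Denominator = d^2 + lambda = 17.11 + 1.77 = 18.8800.
Shrinkage = 17.11 / 18.8800 = 0.9063.

0.9063


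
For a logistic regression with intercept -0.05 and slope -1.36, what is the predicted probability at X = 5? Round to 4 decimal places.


Linear predictor: z = -0.05 + -1.36 * 5 = -6.8500.
P = 1/(1 + exp(6.8500)) = 1/(1 + 943.8809) = 0.0011.

0.0011


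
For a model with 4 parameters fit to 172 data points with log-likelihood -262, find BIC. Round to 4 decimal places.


Compute k*ln(n) = 4*ln(172) = 4*5.147494 = 20.589976.
Then -2*loglik = 524.
BIC = 20.589976 + 524 = 544.589976, which rounds to 544.5900.

544.5900


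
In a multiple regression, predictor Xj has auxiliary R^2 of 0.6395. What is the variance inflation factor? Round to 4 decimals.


VIF = 1 / (1 - 0.6395).
= 1 / 0.3605 = 2.7739.

2.7739


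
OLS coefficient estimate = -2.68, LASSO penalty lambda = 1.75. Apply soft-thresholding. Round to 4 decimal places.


Absolute value: |-2.68| = 2.68.
Compare to lambda = 1.75.
Since |beta| > lambda, coefficient = sign(beta)*(|beta| - lambda) = -0.9300.

-0.9300


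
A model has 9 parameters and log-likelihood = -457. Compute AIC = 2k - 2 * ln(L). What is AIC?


AIC = 2k - 2*loglik = 2(9) - 2(-457).
= 18 + 914 = 932.

932


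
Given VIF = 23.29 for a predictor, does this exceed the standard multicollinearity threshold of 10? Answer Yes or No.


Compare VIF = 23.29 to the threshold of 10.
23.29 >= 10, so the answer is Yes.

Yes


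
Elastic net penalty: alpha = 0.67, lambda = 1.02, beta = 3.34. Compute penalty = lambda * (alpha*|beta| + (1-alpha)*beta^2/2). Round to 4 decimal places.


L1 component = 0.67 * |3.34| = 2.2378.
L2 component = 0.33 * 3.34^2 / 2 = 1.8407.
Penalty = 1.02 * (2.2378 + 1.8407) = 1.02 * 4.0785 = 4.1600.

4.1600


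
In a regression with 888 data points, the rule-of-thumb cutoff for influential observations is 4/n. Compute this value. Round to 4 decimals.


The threshold is 4/n.
4/888 = 0.0045.

0.0045


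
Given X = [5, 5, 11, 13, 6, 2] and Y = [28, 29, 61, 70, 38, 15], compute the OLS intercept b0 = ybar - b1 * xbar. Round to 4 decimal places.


First find the slope: b1 = 5.0814.
Means: xbar = 7.0000, ybar = 40.1667.
b0 = ybar - b1 * xbar = 40.1667 - 5.0814 * 7.0000 = 4.5969.

4.5969


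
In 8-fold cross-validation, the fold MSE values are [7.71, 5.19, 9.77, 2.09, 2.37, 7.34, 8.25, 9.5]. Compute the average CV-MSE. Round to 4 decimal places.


Add all fold MSEs: 52.2200.
Divide by k = 8: 52.2200/8 = 6.5275.

6.5275


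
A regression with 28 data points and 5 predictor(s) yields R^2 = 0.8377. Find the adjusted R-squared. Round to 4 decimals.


Plug in: Adj R^2 = 1 - (1 - 0.8377) * 27/22.
= 1 - 0.1623 * 27/22
= 1 - 4.3821 / 22
= 1 - 0.1992 = 0.8008.

0.8008


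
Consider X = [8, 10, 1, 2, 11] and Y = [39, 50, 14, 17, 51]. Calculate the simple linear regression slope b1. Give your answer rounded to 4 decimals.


First compute the means: xbar = 6.4000, ybar = 34.2000.
Then S_xx = sum((xi - xbar)^2) = 85.2000.
S_xy = sum((xi - xbar)(yi - ybar)) = 326.6000.
b1 = S_xy / S_xx = 326.6000 / 85.2000 = 3.8333.

3.8333


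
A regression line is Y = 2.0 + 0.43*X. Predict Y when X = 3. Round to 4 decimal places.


Substitute X = 3 into the equation:
Y = 2.0 + 0.43 * 3 = 2.0 + 1.2900 = 3.2900.

3.2900


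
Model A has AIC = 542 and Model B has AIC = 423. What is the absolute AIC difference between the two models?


Absolute difference = |542 - 423| = 119.
The model with lower AIC (B) is preferred.

119


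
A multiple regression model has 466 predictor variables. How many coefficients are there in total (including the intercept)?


Total coefficients = number of predictors + 1 (for the intercept).
= 466 + 1 = 467.

467


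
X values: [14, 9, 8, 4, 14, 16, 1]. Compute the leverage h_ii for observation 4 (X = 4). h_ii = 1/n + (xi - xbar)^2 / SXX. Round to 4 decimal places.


Compute xbar = 9.4286 with n = 7 observations.
SXX = 187.7143.
Leverage = 1/7 + (4 - 9.4286)^2/187.7143 = 0.2998.

0.2998


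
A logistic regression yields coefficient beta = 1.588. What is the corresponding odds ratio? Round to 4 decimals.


The odds ratio is computed as:
OR = e^(1.588) = 4.8940.

4.8940


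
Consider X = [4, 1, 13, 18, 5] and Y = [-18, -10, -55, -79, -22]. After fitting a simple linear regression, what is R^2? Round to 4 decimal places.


After computing the OLS fit (b0=-2.9688, b1=-4.1258):
SSres = 18.8561, SStot = 3402.8000.
R^2 = 1 - 18.8561/3402.8000 = 0.9945.

0.9945


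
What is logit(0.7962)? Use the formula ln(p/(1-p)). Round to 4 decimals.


Compute the odds: 0.7962/0.2038 = 3.9068.
Take the natural log: ln(3.9068) = 1.3627.

1.3627


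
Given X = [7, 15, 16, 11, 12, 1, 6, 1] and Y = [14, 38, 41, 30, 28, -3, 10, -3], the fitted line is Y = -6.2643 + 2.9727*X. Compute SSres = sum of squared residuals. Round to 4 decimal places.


Compute predicted values, then residuals = yi - yhat_i.
Residuals: [-0.5446, -0.3262, -0.2989, 3.5646, -1.4081, 0.2916, -1.5719, 0.2916].
SSres = sum(residual^2) = 17.8224.

17.8224


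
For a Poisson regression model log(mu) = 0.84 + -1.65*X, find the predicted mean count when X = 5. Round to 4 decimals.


Linear predictor: eta = 0.84 + (-1.65)(5) = -7.4100.
Expected count: mu = exp(-7.4100) = 0.0006.

0.0006


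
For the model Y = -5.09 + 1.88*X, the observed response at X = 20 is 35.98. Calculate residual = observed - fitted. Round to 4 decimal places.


Compute yhat = -5.09 + (1.88)(20) = 32.5100.
Residual = actual - predicted = 35.98 - 32.5100 = 3.4700.

3.4700


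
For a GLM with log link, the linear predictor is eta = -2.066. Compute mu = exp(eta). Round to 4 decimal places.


mu = exp(eta) = exp(-2.066).
= 0.1267.

0.1267


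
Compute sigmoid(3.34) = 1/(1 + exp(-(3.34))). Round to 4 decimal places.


First, exp(-3.3400) = 0.0354.
Then sigma(z) = 1/(1 + 0.0354) = 0.9658.

0.9658


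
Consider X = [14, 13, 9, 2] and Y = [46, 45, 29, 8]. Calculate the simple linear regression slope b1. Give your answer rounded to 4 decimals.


The sample means are xbar = 9.5000 and ybar = 32.0000.
Compute S_xx = 89.0000 and S_xy = 290.0000.
Slope b1 = S_xy / S_xx = 290.0000 / 89.0000 = 3.2584.

3.2584


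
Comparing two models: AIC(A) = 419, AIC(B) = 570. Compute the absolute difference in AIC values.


|AIC_A - AIC_B| = |419 - 570| = 151.
Model A is preferred (lower AIC).

151


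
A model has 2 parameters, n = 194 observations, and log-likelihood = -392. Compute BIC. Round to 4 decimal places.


ln(194) = 5.267858.
k * ln(n) = 2 * 5.267858 = 10.535716.
-2L = 784.
BIC = 10.535716 + 784 = 794.535716, which rounds to 794.5357.

794.5357


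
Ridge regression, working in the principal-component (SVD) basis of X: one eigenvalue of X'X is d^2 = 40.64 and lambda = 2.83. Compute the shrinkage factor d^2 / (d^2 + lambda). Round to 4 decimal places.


Denominator = d^2 + lambda = 40.64 + 2.83 = 43.4700.
Shrinkage = 40.64 / 43.4700 = 0.9349.

0.9349


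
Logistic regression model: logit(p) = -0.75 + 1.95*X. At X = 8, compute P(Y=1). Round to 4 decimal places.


z = -0.75 + 1.95 * 8 = 14.8500.
Sigmoid: P = 1 / (1 + exp(-14.8500)) = 1.0000.

1.0000


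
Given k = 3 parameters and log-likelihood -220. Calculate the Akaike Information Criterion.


AIC = 2k - 2*loglik = 2(3) - 2(-220).
= 6 + 440 = 446.

446


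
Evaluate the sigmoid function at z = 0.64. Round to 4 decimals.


First, exp(-0.6400) = 0.5273.
Then sigma(z) = 1/(1 + 0.5273) = 0.6548.

0.6548


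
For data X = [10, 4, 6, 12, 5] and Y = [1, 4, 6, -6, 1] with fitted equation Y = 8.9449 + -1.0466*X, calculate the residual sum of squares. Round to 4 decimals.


For each point, residual = actual - predicted.
Residuals: [2.5211, -0.7585, 3.3347, -2.3857, -2.7119].
Sum of squared residuals = 31.0975.

31.0975


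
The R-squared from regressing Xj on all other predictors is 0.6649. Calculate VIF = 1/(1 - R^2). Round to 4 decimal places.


Using VIF = 1/(1 - R^2_j):
1 - 0.6649 = 0.3351.
VIF = 2.9842.

2.9842


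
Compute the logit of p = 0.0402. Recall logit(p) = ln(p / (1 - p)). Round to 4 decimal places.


The odds are p/(1-p) = 0.0402 / 0.9598 = 0.0419.
logit(p) = ln(0.0419) = -3.1729.

-3.1729


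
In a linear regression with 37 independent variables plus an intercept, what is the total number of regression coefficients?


Each predictor gets one coefficient, plus one intercept.
Total parameters = 37 + 1 = 38.

38


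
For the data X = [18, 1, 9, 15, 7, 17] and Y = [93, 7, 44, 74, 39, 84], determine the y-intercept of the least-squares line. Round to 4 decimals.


The slope is b1 = 4.8913.
Sample means are xbar = 11.1667 and ybar = 56.8333.
Intercept: b0 = 56.8333 - (4.8913)(11.1667) = 2.2136.

2.2136


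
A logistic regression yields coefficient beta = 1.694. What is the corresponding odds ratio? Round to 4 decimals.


exp(1.694) = 5.4412.
So the odds ratio is 5.4412.

5.4412


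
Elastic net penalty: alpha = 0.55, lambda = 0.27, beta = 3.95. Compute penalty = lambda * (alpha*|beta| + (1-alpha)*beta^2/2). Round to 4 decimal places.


Compute:
L1 = 0.55 * 3.95 = 2.1725.
L2 = 0.45 * 3.95^2 / 2 = 3.5106.
Penalty = 0.27 * (2.1725 + 3.5106) = 1.5344.

1.5344


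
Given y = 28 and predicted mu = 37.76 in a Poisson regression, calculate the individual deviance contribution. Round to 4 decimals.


First: ln(28/37.76) = -0.299046.
Then: 28 * -0.299046 = -8.373288.
y - mu = 28 - 37.76 = -9.76.
D = 2(-8.373288 - -9.76) = 2.773424, which rounds to 2.7734.

2.7734


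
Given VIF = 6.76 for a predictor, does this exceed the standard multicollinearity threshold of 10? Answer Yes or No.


Compare VIF = 6.76 to the threshold of 10.
6.76 < 10, so the answer is No.

No


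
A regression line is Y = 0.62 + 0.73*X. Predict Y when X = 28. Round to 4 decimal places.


Plug X = 28 into Y = 0.62 + 0.73*X:
Y = 0.62 + 20.4400 = 21.0600.

21.0600


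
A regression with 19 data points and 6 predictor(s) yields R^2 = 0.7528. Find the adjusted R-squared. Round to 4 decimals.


Plug in: Adj R^2 = 1 - (1 - 0.7528) * 18/12.
= 1 - 0.2472 * 18/12
= 1 - 4.4496 / 12
= 1 - 0.3708 = 0.6292.

0.6292


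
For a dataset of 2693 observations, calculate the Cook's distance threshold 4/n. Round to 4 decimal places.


Cook's distance cutoff = 4/n = 4/2693.
= 0.0015.

0.0015


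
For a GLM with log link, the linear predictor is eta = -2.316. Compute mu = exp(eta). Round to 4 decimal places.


mu = exp(eta) = exp(-2.316).
= 0.0987.

0.0987


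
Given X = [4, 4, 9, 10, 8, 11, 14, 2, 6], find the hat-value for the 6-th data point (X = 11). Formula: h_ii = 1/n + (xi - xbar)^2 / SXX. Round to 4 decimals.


Mean of X: xbar = 7.5556.
SXX = 120.2222.
For X = 11: h = 1/9 + (11 - 7.5556)^2/120.2222 = 0.2098.

0.2098


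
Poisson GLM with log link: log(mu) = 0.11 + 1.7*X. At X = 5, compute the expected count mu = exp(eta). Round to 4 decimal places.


Compute eta = 0.11 + 1.7 * 5 = 8.6100.
Apply inverse link: mu = e^8.6100 = 5486.2487.

5486.2487


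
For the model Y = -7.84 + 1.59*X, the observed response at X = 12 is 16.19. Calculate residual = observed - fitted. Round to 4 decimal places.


Compute yhat = -7.84 + (1.59)(12) = 11.2400.
Residual = actual - predicted = 16.19 - 11.2400 = 4.9500.

4.9500


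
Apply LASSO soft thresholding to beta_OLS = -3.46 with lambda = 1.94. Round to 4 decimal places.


Absolute value: |-3.46| = 3.46.
Compare to lambda = 1.94.
Since |beta| > lambda, coefficient = sign(beta)*(|beta| - lambda) = -1.5200.

-1.5200


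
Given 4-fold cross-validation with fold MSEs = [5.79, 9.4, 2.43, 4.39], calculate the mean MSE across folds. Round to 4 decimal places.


Add all fold MSEs: 22.0100.
Divide by k = 4: 22.0100/4 = 5.5025.

5.5025


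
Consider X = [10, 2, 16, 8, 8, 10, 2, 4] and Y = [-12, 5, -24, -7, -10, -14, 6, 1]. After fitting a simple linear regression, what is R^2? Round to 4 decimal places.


The fitted line is Y = 9.3354 + -2.1614*X.
SSres = 10.7595, SStot = 748.8750.
R^2 = 1 - SSres/SStot = 0.9856.

0.9856


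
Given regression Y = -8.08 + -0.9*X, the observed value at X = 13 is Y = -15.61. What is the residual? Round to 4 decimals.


Fitted value at X = 13 is yhat = -8.08 + -0.9*13 = -19.7800.
Residual = -15.61 - -19.7800 = 4.1700.

4.1700


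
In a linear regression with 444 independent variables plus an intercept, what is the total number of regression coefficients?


Including the intercept, the model has 444 predictor coefficients + 1 intercept.
Total = 445.

445


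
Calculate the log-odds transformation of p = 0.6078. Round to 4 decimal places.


Compute the odds: 0.6078/0.3922 = 1.5497.
Take the natural log: ln(1.5497) = 0.4381.

0.4381


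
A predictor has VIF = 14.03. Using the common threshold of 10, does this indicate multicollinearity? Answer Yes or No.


The threshold is 10.
VIF = 14.03 is >= 10.
Multicollinearity indication: Yes.

Yes


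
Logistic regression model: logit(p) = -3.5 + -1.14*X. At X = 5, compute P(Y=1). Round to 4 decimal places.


Linear predictor: z = -3.5 + -1.14 * 5 = -9.2000.
P = 1/(1 + exp(9.2000)) = 1/(1 + 9897.1291) = 0.0001.

0.0001


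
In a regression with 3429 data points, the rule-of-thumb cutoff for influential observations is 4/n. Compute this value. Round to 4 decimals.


The threshold is 4/n.
4/3429 = 0.0012.

0.0012


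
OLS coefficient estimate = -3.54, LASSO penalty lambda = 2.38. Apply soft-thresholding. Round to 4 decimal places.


|beta_OLS| = 3.54.
lambda = 2.38.
Since |beta| > lambda, coefficient = sign(beta)*(|beta| - lambda) = -1.1600.
Result = -1.1600.

-1.1600


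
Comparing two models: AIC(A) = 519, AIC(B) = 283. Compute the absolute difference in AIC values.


Absolute difference = |519 - 283| = 236.
The model with lower AIC (B) is preferred.

236


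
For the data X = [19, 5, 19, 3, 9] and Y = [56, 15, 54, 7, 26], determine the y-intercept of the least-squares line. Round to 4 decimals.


The slope is b1 = 2.9397.
Sample means are xbar = 11.0000 and ybar = 31.6000.
Intercept: b0 = 31.6000 - (2.9397)(11.0000) = -0.7362.

-0.7362


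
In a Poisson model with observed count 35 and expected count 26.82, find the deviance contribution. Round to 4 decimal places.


y/mu = 35/26.82 = 1.304996 (approx.), and ln(35/26.82) = 0.266200.
y * ln(y/mu) = 35 * 0.266200 = 9.317000.
y - mu = 8.18.
D = 2 * (9.317000 - 8.18) = 2.274000, which rounds to 2.2740.

2.2740


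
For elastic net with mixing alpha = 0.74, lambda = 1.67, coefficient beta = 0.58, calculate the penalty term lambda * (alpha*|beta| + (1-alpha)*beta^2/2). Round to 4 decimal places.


alpha * |beta| = 0.74 * 0.58 = 0.4292.
(1-alpha) * beta^2/2 = 0.26 * 0.3364/2 = 0.0437.
Total = 1.67 * (0.4292 + 0.0437) = 0.7898.

0.7898


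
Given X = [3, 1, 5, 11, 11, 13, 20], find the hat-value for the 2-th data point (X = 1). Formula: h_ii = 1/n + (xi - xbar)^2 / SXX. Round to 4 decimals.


n = 7, xbar = 9.1429.
SXX = sum((xi - xbar)^2) = 260.8571.
h = 1/7 + (1 - 9.1429)^2 / 260.8571 = 0.3970.

0.3970


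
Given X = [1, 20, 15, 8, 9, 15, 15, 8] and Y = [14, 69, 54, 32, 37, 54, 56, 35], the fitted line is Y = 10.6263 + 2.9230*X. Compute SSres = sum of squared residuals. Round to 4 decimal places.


For each point, residual = actual - predicted.
Residuals: [0.4507, -0.0863, -0.4713, -2.0103, 0.0667, -0.4713, 1.5287, 0.9897].
Sum of squared residuals = 8.0170.

8.0170


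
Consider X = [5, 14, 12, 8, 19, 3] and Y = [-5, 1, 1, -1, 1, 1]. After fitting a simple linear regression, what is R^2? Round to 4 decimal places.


The fitted line is Y = -2.3420 + 0.1976*X.
SSres = 22.3523, SStot = 29.3333.
R^2 = 1 - SSres/SStot = 0.2380.

0.2380


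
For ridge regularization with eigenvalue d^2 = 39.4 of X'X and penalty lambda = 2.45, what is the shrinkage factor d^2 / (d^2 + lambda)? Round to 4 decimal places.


Denominator = d^2 + lambda = 39.4 + 2.45 = 41.8500.
Shrinkage = 39.4 / 41.8500 = 0.9415.

0.9415


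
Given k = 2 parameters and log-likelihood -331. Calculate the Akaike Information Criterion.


Compute:
2k = 2*2 = 4.
-2*loglik = -2*(-331) = 662.
AIC = 4 + 662 = 666.

666


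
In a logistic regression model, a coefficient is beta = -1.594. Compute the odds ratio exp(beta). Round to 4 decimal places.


exp(-1.594) = 0.2031.
So the odds ratio is 0.2031.

0.2031


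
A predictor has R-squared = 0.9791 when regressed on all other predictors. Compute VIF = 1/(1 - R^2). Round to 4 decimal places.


VIF = 1 / (1 - 0.9791).
= 1 / 0.0209 = 47.8469.

47.8469


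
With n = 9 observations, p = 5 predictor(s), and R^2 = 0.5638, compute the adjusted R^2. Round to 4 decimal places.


Adjusted R^2 = 1 - (1 - R^2) * (n-1)/(n-p-1).
(1 - R^2) = 0.4362.
(n-1)/(n-p-1) = 8/3.
(1 - R^2) * (n-1) = 0.4362 * 8 = 3.4896.
Divide by (n-p-1): 3.4896 / 3 = 1.1632.
Adj R^2 = 1 - 1.1632 = -0.1632.

-0.1632


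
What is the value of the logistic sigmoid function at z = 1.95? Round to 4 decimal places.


First, exp(-1.9500) = 0.1423.
Then sigma(z) = 1/(1 + 0.1423) = 0.8754.

0.8754


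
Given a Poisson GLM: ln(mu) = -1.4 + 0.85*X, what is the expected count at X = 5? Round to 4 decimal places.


Compute eta = -1.4 + 0.85 * 5 = 2.8500.
Apply inverse link: mu = e^2.8500 = 17.2878.

17.2878


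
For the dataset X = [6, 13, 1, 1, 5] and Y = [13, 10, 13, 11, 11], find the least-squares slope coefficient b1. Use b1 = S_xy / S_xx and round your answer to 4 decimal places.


Calculate xbar = 5.2000, ybar = 11.6000.
S_xx = 96.8000, S_xy = -14.6000.
Using b1 = S_xy / S_xx = -14.6000 / 96.8000, we get b1 = -0.1508.

-0.1508


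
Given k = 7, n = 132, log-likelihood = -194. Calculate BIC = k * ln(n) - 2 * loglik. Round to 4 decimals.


ln(132) = 4.882802.
k * ln(n) = 7 * 4.882802 = 34.179614.
-2L = 388.
BIC = 34.179614 + 388 = 422.179614, which rounds to 422.1796.

422.1796


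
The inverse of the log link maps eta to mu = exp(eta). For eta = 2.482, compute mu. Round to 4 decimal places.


The inverse log link gives:
mu = exp(2.482) = 11.9652.

11.9652


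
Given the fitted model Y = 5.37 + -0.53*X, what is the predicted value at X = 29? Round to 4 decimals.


Plug X = 29 into Y = 5.37 + -0.53*X:
Y = 5.37 + -15.3700 = -10.0000.

-10.0000


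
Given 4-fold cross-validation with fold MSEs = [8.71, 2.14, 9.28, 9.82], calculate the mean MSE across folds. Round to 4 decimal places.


Sum of fold MSEs = 29.9500.
Average = 29.9500 / 4 = 7.4875.

7.4875


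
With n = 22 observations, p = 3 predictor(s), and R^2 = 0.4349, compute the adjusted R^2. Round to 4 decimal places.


Adjusted R^2 = 1 - (1 - R^2) * (n-1)/(n-p-1).
(1 - R^2) = 0.5651.
(n-1)/(n-p-1) = 21/18.
(1 - R^2) * (n-1) = 0.5651 * 21 = 11.8671.
Divide by (n-p-1): 11.8671 / 18 = 0.6593.
Adj R^2 = 1 - 0.6593 = 0.3407.

0.3407


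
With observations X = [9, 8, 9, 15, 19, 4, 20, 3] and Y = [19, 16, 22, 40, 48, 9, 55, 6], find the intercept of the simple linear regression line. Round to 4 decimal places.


First find the slope: b1 = 2.8358.
Means: xbar = 10.8750, ybar = 26.8750.
b0 = ybar - b1 * xbar = 26.8750 - 2.8358 * 10.8750 = -3.9648.

-3.9648


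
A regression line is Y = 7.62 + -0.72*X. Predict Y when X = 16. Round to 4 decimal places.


Plug X = 16 into Y = 7.62 + -0.72*X:
Y = 7.62 + -11.5200 = -3.9000.

-3.9000


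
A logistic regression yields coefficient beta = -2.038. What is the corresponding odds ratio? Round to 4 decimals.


The odds ratio is computed as:
OR = e^(-2.038) = 0.1303.

0.1303


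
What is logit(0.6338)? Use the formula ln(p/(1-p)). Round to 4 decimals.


1 - p = 0.3662.
p/(1-p) = 1.7307.
logit = ln(1.7307) = 0.5486.

0.5486


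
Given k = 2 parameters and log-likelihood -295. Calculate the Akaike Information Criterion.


AIC = 2*2 - 2*(-295).
= 4 + 590 = 594.

594


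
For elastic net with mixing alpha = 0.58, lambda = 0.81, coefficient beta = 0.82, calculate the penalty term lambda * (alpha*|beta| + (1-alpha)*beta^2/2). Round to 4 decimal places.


L1 component = 0.58 * |0.82| = 0.4756.
L2 component = 0.42 * 0.82^2 / 2 = 0.1412.
Penalty = 0.81 * (0.4756 + 0.1412) = 0.81 * 0.6168 = 0.4996.

0.4996


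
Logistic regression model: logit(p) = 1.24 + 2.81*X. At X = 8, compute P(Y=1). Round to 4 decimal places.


z = 1.24 + 2.81 * 8 = 23.7200.
Sigmoid: P = 1 / (1 + exp(-23.7200)) = 1.0000.

1.0000


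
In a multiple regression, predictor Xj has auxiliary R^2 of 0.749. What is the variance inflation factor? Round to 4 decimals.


VIF = 1 / (1 - 0.749).
= 1 / 0.251 = 3.9841.

3.9841


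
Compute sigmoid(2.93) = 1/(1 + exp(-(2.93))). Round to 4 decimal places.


exp(-2.9300) = 0.0534.
1 + exp(-z) = 1.0534.
sigmoid = 1/1.0534 = 0.9493.

0.9493


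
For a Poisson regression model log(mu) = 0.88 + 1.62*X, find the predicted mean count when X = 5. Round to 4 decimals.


Compute eta = 0.88 + 1.62 * 5 = 8.9800.
Apply inverse link: mu = e^8.9800 = 7942.6321.

7942.6321


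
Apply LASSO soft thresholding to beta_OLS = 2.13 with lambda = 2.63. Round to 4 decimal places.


Check: |2.13| = 2.13 vs lambda = 2.63.
Since |beta| <= lambda, the coefficient is set to 0.
Soft-thresholded coefficient = 0.0000.

0.0000


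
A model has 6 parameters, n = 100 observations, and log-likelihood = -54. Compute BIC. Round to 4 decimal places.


k * ln(n) = 6 * ln(100) = 6 * 4.605170 = 27.631020.
-2 * loglik = -2 * (-54) = 108.
BIC = 27.631020 + 108 = 135.631020, which rounds to 135.6310.

135.6310


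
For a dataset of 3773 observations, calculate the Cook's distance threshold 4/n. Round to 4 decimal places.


Cook's distance cutoff = 4/n = 4/3773.
= 0.0011.

0.0011


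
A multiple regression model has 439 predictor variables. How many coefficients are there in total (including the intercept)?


Including the intercept, the model has 439 predictor coefficients + 1 intercept.
Total = 440.

440


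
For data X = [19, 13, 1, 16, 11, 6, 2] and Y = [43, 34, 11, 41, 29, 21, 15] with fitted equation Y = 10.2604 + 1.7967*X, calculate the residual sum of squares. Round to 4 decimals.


For each point, residual = actual - predicted.
Residuals: [-1.3977, 0.3825, -1.0571, 1.9924, -1.0241, -0.0406, 1.1462].
Sum of squared residuals = 9.5512.

9.5512


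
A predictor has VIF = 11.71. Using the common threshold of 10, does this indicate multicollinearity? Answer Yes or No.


Compare VIF = 11.71 to the threshold of 10.
11.71 >= 10, so the answer is Yes.

Yes


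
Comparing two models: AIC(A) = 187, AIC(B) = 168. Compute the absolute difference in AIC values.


|AIC_A - AIC_B| = |187 - 168| = 19.
Model B is preferred (lower AIC).

19


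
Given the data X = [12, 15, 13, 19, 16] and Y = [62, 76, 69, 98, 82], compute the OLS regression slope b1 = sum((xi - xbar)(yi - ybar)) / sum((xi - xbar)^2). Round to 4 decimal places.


The sample means are xbar = 15.0000 and ybar = 77.4000.
Compute S_xx = 30.0000 and S_xy = 150.0000.
Slope b1 = S_xy / S_xx = 150.0000 / 30.0000 = 5.0000.

5.0000


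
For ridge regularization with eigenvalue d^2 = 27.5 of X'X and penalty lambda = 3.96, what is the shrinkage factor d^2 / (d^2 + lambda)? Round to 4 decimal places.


d^2 + lambda = 27.5 + 3.96 = 31.4600.
Shrinkage factor = 27.5/31.4600 = 0.8741.

0.8741


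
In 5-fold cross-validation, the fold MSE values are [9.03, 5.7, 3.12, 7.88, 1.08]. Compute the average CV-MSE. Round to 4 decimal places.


Add all fold MSEs: 26.8100.
Divide by k = 5: 26.8100/5 = 5.3620.

5.3620


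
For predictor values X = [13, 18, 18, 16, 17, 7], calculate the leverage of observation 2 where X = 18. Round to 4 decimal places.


n = 6, xbar = 14.8333.
SXX = sum((xi - xbar)^2) = 90.8333.
h = 1/6 + (18 - 14.8333)^2 / 90.8333 = 0.2771.

0.2771


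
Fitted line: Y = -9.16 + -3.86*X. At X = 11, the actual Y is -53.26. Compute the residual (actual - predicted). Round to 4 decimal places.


Predicted = -9.16 + -3.86 * 11 = -51.6200.
Residual = -53.26 - -51.6200 = -1.6400.

-1.6400


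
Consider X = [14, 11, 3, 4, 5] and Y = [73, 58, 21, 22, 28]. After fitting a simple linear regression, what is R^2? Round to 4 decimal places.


After computing the OLS fit (b0=4.1781, b1=4.8948):
SSres = 8.1695, SStot = 2241.2000.
R^2 = 1 - 8.1695/2241.2000 = 0.9964.

0.9964


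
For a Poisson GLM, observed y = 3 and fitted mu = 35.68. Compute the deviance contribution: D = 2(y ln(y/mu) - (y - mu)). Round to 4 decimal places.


Compute y*ln(y/mu) = 3*ln(3/35.68) = 3*-2.475978 = -7.427934.
y - mu = -32.68.
D = 2*(-7.427934 - (-32.68)) = 50.504132, which rounds to 50.5041.

50.5041


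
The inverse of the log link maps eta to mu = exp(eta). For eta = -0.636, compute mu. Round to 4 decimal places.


mu = exp(eta) = exp(-0.636).
= 0.5294.

0.5294


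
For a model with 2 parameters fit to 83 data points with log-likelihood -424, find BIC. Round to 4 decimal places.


ln(83) = 4.418841.
k * ln(n) = 2 * 4.418841 = 8.837682.
-2L = 848.
BIC = 8.837682 + 848 = 856.837682, which rounds to 856.8377.

856.8377


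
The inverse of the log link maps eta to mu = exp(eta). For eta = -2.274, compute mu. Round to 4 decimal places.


Apply the inverse link:
mu = e^-2.274 = 0.1029.

0.1029


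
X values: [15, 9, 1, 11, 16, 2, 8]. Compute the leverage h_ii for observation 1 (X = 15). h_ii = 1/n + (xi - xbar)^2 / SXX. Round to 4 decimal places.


Compute xbar = 8.8571 with n = 7 observations.
SXX = 202.8571.
Leverage = 1/7 + (15 - 8.8571)^2/202.8571 = 0.3289.

0.3289


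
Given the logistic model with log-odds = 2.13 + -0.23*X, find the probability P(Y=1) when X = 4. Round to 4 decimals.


Compute z = 2.13 + (-0.23)(4) = 1.2100.
exp(-z) = 0.2982.
P = 1/(1 + 0.2982) = 0.7703.

0.7703


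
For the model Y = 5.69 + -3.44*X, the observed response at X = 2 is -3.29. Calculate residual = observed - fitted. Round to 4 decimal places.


Compute yhat = 5.69 + (-3.44)(2) = -1.1900.
Residual = actual - predicted = -3.29 - -1.1900 = -2.1000.

-2.1000


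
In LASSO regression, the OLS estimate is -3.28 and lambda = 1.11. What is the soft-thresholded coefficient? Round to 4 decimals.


|beta_OLS| = 3.28.
lambda = 1.11.
Since |beta| > lambda, coefficient = sign(beta)*(|beta| - lambda) = -2.1700.
Result = -2.1700.

-2.1700


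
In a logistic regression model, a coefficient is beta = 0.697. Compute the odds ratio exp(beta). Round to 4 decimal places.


exp(0.697) = 2.0077.
So the odds ratio is 2.0077.

2.0077


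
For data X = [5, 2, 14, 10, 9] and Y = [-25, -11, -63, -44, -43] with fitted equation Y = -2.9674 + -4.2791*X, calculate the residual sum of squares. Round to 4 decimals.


Compute predicted values, then residuals = yi - yhat_i.
Residuals: [-0.6371, 0.5256, -0.1252, 1.7584, -1.5207].
SSres = sum(residual^2) = 6.1023.

6.1023


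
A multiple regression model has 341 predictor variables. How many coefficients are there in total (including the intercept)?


Total coefficients = number of predictors + 1 (for the intercept).
= 341 + 1 = 342.

342


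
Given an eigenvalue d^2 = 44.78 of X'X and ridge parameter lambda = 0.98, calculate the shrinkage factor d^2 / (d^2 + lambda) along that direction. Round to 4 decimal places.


Denominator = d^2 + lambda = 44.78 + 0.98 = 45.7600.
Shrinkage = 44.78 / 45.7600 = 0.9786.

0.9786


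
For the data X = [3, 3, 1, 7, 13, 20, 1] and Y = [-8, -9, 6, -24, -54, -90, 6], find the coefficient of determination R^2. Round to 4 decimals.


The fitted line is Y = 9.0925 + -4.9302*X.
SSres = 26.2077, SStot = 7533.4286.
R^2 = 1 - SSres/SStot = 0.9965.

0.9965


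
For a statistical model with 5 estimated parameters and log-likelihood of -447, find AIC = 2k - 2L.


AIC = 2k - 2*loglik = 2(5) - 2(-447).
= 10 + 894 = 904.

904


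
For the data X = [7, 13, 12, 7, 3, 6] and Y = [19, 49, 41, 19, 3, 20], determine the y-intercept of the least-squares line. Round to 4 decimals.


The slope is b1 = 4.3889.
Sample means are xbar = 8.0000 and ybar = 25.1667.
Intercept: b0 = 25.1667 - (4.3889)(8.0000) = -9.9444.

-9.9444


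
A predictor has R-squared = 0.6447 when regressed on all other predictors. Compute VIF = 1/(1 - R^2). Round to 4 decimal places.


Denominator: 1 - 0.6447 = 0.3553.
VIF = 1 / 0.3553 = 2.8145.

2.8145


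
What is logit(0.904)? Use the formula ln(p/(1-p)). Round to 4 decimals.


1 - p = 0.096.
p/(1-p) = 9.4167.
logit = ln(9.4167) = 2.2425.

2.2425


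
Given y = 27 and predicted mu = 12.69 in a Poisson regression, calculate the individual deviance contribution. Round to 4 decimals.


y/mu = 27/12.69 = 2.127660 (approx.), and ln(27/12.69) = 0.755023.
y * ln(y/mu) = 27 * 0.755023 = 20.385621.
y - mu = 14.31.
D = 2 * (20.385621 - 14.31) = 12.151242, which rounds to 12.1512.

12.1512


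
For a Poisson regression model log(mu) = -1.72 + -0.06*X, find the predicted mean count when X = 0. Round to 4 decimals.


eta = -1.72 + -0.06 * 0 = -1.7200.
mu = exp(-1.7200) = 0.1791.

0.1791


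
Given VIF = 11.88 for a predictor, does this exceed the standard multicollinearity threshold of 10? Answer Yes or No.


The threshold is 10.
VIF = 11.88 is >= 10.
Multicollinearity indication: Yes.

Yes


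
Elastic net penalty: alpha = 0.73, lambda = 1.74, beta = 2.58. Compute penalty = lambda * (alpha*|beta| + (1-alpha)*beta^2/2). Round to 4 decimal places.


L1 component = 0.73 * |2.58| = 1.8834.
L2 component = 0.27 * 2.58^2 / 2 = 0.8986.
Penalty = 1.74 * (1.8834 + 0.8986) = 1.74 * 2.7820 = 4.8407.

4.8407


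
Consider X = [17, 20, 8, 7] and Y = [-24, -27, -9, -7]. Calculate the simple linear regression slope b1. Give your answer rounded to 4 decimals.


The sample means are xbar = 13.0000 and ybar = -16.7500.
Compute S_xx = 126.0000 and S_xy = -198.0000.
Slope b1 = S_xy / S_xx = -198.0000 / 126.0000 = -1.5714.

-1.5714


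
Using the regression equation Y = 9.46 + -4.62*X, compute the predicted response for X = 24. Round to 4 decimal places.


Substitute X = 24 into the equation:
Y = 9.46 + -4.62 * 24 = 9.46 + -110.8800 = -101.4200.

-101.4200


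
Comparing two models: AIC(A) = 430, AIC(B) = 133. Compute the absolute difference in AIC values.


Compute |430 - 133| = 297.
Model B has the smaller AIC.

297


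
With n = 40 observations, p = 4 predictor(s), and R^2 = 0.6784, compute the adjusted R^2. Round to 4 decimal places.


Using the formula:
(1 - 0.6784) = 0.3216.
Multiply by 39/35: 0.3216 * 39 = 12.5424, then 12.5424 / 35 = 0.3584.
Adj R^2 = 1 - 0.3584 = 0.6416.

0.6416


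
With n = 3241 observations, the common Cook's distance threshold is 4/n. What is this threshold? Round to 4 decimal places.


The threshold is 4/n.
4/3241 = 0.0012.

0.0012


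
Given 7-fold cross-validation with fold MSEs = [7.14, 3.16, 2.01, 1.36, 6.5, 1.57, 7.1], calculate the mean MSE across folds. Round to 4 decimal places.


Sum of fold MSEs = 28.8400.
Average = 28.8400 / 7 = 4.1200.

4.1200


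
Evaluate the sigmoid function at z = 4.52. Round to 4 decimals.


exp(-4.5200) = 0.0109.
1 + exp(-z) = 1.0109.
sigmoid = 1/1.0109 = 0.9892.

0.9892


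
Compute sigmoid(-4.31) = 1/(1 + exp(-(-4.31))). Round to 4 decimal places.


First, exp(4.3100) = 74.4405.
Then sigma(z) = 1/(1 + 74.4405) = 0.0133.

0.0133


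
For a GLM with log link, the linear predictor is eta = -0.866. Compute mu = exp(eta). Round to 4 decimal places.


Apply the inverse link:
mu = e^-0.866 = 0.4206.

0.4206


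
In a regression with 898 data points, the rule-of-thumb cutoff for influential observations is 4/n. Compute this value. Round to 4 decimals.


Using the rule of thumb:
Threshold = 4 / 898 = 0.0045.

0.0045


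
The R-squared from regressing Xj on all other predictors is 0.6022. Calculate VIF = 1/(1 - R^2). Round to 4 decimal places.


VIF = 1 / (1 - 0.6022).
= 1 / 0.3978 = 2.5138.

2.5138


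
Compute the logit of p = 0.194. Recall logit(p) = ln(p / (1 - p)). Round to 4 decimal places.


The odds are p/(1-p) = 0.194 / 0.806 = 0.2407.
logit(p) = ln(0.2407) = -1.4242.

-1.4242


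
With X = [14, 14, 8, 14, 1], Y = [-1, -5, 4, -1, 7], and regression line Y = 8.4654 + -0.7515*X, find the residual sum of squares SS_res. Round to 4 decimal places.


Compute predicted values, then residuals = yi - yhat_i.
Residuals: [1.0556, -2.9444, 1.5466, 1.0556, -0.7139].
SSres = sum(residual^2) = 13.7997.

13.7997


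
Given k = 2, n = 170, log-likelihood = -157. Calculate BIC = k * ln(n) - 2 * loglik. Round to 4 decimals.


ln(170) = 5.135798.
k * ln(n) = 2 * 5.135798 = 10.271596.
-2L = 314.
BIC = 10.271596 + 314 = 324.271596, which rounds to 324.2716.

324.2716


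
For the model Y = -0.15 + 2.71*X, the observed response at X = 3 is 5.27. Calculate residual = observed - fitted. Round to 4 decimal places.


Compute yhat = -0.15 + (2.71)(3) = 7.9800.
Residual = actual - predicted = 5.27 - 7.9800 = -2.7100.

-2.7100


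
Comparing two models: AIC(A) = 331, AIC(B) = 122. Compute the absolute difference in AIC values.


|AIC_A - AIC_B| = |331 - 122| = 209.
Model B is preferred (lower AIC).

209
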